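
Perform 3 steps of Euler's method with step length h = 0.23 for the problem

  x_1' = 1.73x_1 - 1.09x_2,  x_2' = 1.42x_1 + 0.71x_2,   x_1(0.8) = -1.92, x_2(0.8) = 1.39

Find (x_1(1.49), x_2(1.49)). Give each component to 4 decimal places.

-6.3131, -1.2780

Euler on (x_1,x_2): x_1_{n+1} = x_1_n + h·x_1', x_2_{n+1} = x_2_n + h·x_2'.
0.800000: (-1.920000, 1.390000); f=(-4.836700, -1.739500) → (-3.032441, 0.989915)
1.030000: (-3.032441, 0.989915); f=(-6.325130, -3.603227) → (-4.487221, 0.161173)
1.260000: (-4.487221, 0.161173); f=(-7.938571, -6.257421) → (-6.313092, -1.278034)
(x_1(1.49), x_2(1.49)) ≈ (-6.3131, -1.2780)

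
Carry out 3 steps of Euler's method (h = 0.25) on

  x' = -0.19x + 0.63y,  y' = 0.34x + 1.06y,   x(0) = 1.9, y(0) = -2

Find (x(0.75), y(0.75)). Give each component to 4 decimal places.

Euler on (x,y): x_{n+1} = x_n + h·x', y_{n+1} = y_n + h·y'.
0.000000: (1.900000, -2.000000); f=(-1.621000, -1.474000) → (1.494750, -2.368500)
0.250000: (1.494750, -2.368500); f=(-1.776158, -2.002395) → (1.050711, -2.869099)
0.500000: (1.050711, -2.869099); f=(-2.007167, -2.684003) → (0.548919, -3.540100)
(x(0.75), y(0.75)) ≈ (0.5489, -3.5401)

0.5489, -3.5401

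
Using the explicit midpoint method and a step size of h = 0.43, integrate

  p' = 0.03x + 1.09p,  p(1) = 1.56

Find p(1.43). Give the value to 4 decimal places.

2.4812

Midpoint: k1 = f(x_n, p_n); k2 = f(x_n + h/2, p_n + (h/2)·k1); p_{n+1} = p_n + h·k2.
x=1.000000, p=1.560000:
  k1 = f(1.000000, 1.560000) = 1.730400
  k2 = f(1.215000, 1.932036) = 2.142369
  p ← 1.560000 + 0.43·2.142369 = 2.481219
p(1.43) ≈ 2.4812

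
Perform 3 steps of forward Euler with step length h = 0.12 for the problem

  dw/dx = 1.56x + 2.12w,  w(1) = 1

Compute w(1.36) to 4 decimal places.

Euler: w_{n+1} = w_n + h·f(x_n, w_n).
x=1.000000, w=1.000000: f=3.680000 → w ← 1.000000 + 0.12·3.680000 = 1.441600
x=1.120000, w=1.441600: f=4.803392 → w ← 1.441600 + 0.12·4.803392 = 2.018007
x=1.240000, w=2.018007: f=6.212575 → w ← 2.018007 + 0.12·6.212575 = 2.763516
w(1.36) ≈ 2.7635

2.7635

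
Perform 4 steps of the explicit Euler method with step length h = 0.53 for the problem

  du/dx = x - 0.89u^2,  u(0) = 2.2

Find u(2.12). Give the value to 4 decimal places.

Euler: u_{n+1} = u_n + h·f(x_n, u_n).
x=0.000000, u=2.200000: f=-4.307600 → u ← 2.200000 + 0.53·(-4.307600) = -0.083028
x=0.530000, u=-0.083028: f=0.523865 → u ← -0.083028 + 0.53·0.523865 = 0.194620
x=1.060000, u=0.194620: f=1.026289 → u ← 0.194620 + 0.53·1.026289 = 0.738554
x=1.590000, u=0.738554: f=1.104539 → u ← 0.738554 + 0.53·1.104539 = 1.323959
u(2.12) ≈ 1.3240

1.3240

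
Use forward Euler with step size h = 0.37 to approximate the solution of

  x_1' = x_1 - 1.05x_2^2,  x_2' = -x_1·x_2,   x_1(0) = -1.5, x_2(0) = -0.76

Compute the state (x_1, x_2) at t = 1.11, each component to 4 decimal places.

-6.8653, -5.1330

Euler on (x_1,x_2): x_1_{n+1} = x_1_n + h·x_1', x_2_{n+1} = x_2_n + h·x_2'.
0.000000: (-1.500000, -0.760000); f=(-2.106480, -1.140000) → (-2.279398, -1.181800)
0.370000: (-2.279398, -1.181800); f=(-3.745881, -2.693792) → (-3.665374, -2.178503)
0.740000: (-3.665374, -2.178503); f=(-8.648543, -7.985028) → (-6.865335, -5.132963)
(x_1(1.11), x_2(1.11)) ≈ (-6.8653, -5.1330)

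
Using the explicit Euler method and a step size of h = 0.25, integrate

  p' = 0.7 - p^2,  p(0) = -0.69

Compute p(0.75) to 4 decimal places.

-0.4628

Euler: p_{n+1} = p_n + h·f(t_n, p_n).
t=0.000000, p=-0.690000: f=0.223900 → p ← -0.690000 + 0.25·0.223900 = -0.634025
t=0.250000, p=-0.634025: f=0.298012 → p ← -0.634025 + 0.25·0.298012 = -0.559522
t=0.500000, p=-0.559522: f=0.386935 → p ← -0.559522 + 0.25·0.386935 = -0.462788
p(0.75) ≈ -0.4628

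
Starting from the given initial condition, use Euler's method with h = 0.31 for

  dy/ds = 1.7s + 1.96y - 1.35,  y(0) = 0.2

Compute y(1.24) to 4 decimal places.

Euler: y_{n+1} = y_n + h·f(s_n, y_n).
s=0.000000, y=0.200000: f=-0.958000 → y ← 0.200000 + 0.31·(-0.958000) = -0.096980
s=0.310000, y=-0.096980: f=-1.013081 → y ← -0.096980 + 0.31·(-1.013081) = -0.411035
s=0.620000, y=-0.411035: f=-1.101629 → y ← -0.411035 + 0.31·(-1.101629) = -0.752540
s=0.930000, y=-0.752540: f=-1.243978 → y ← -0.752540 + 0.31·(-1.243978) = -1.138173
y(1.24) ≈ -1.1382

-1.1382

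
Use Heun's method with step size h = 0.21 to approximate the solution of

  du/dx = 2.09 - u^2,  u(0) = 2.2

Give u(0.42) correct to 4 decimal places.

1.6730

Heun: k1 = f(x_n, u_n); k2 = f(x_n + h, u_n + h·k1); u_{n+1} = u_n + (h/2)·(k1 + k2).
x=0.000000, u=2.200000:
  k1 = f(0.000000, 2.200000) = -2.750000
  k2 = f(0.210000, 1.622500) = -0.542506
  u ← 2.200000 + (0.21/2)·(-2.750000 + (-0.542506)) = 1.854287
x=0.210000, u=1.854287:
  k1 = f(0.210000, 1.854287) = -1.348380
  k2 = f(0.420000, 1.571127) = -0.378440
  u ← 1.854287 + (0.21/2)·(-1.348380 + (-0.378440)) = 1.672971
u(0.42) ≈ 1.6730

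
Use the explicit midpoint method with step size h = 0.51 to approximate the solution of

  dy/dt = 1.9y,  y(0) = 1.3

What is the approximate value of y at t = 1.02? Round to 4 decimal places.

Midpoint: k1 = f(t_n, y_n); k2 = f(t_n + h/2, y_n + (h/2)·k1); y_{n+1} = y_n + h·k2.
t=0.000000, y=1.300000:
  k1 = f(0.000000, 1.300000) = 2.470000
  k2 = f(0.255000, 1.929850) = 3.666715
  y ← 1.300000 + 0.51·3.666715 = 3.170025
t=0.510000, y=3.170025:
  k1 = f(0.510000, 3.170025) = 6.023047
  k2 = f(0.765000, 4.705902) = 8.941213
  y ← 3.170025 + 0.51·8.941213 = 7.730043
y(1.02) ≈ 7.7300

7.7300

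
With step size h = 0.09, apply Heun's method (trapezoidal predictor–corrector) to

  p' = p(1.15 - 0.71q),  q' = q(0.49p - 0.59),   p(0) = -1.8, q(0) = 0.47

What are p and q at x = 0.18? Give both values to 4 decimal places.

-2.1005, 0.3565

Heun on (p,q): k1 = f(x_n, state_n); k2 = f(x_n + h, state_n + h·k1); state_{n+1} = state_n + (h/2)·(k1 + k2).
0.000000: (-1.800000, 0.470000)
  k1 = (-1.469340, -0.691840)
  predictor → (-1.932241, 0.407734)
  k2 = (-1.662710, -0.626605)
  → (-1.940942, 0.410670)
0.090000: (-1.940942, 0.410670)
  k1 = (-1.666152, -0.632868)
  predictor → (-2.090896, 0.353712)
  k2 = (-1.879432, -0.571082)
  → (-2.100494, 0.356492)
(p(0.18), q(0.18)) ≈ (-2.1005, 0.3565)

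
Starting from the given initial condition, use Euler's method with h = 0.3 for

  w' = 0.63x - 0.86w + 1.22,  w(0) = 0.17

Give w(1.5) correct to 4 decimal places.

1.5764

Euler: w_{n+1} = w_n + h·f(x_n, w_n).
x=0.000000, w=0.170000: f=1.073800 → w ← 0.170000 + 0.3·1.073800 = 0.492140
x=0.300000, w=0.492140: f=0.985760 → w ← 0.492140 + 0.3·0.985760 = 0.787868
x=0.600000, w=0.787868: f=0.920434 → w ← 0.787868 + 0.3·0.920434 = 1.063998
x=0.900000, w=1.063998: f=0.871962 → w ← 1.063998 + 0.3·0.871962 = 1.325586
x=1.200000, w=1.325586: f=0.835996 → w ← 1.325586 + 0.3·0.835996 = 1.576385
w(1.5) ≈ 1.5764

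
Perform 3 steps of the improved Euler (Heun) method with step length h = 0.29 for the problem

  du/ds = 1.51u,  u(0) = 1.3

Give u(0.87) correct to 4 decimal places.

4.6906

Heun: k1 = f(s_n, u_n); k2 = f(s_n + h, u_n + h·k1); u_{n+1} = u_n + (h/2)·(k1 + k2).
s=0.000000, u=1.300000:
  k1 = f(0.000000, 1.300000) = 1.963000
  k2 = f(0.290000, 1.869270) = 2.822598
  u ← 1.300000 + (0.29/2)·(1.963000 + 2.822598) = 1.993912
s=0.290000, u=1.993912:
  k1 = f(0.290000, 1.993912) = 3.010807
  k2 = f(0.580000, 2.867046) = 4.329239
  u ← 1.993912 + (0.29/2)·(3.010807 + 4.329239) = 3.058218
s=0.580000, u=3.058218:
  k1 = f(0.580000, 3.058218) = 4.617910
  k2 = f(0.870000, 4.397412) = 6.640092
  u ← 3.058218 + (0.29/2)·(4.617910 + 6.640092) = 4.690629
u(0.87) ≈ 4.6906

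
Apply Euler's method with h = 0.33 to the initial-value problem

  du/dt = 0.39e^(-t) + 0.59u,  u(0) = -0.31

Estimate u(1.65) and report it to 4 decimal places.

-0.1481

Euler: u_{n+1} = u_n + h·f(t_n, u_n).
t=0.000000, u=-0.310000: f=0.207100 → u ← -0.310000 + 0.33·0.207100 = -0.241657
t=0.330000, u=-0.241657: f=0.137803 → u ← -0.241657 + 0.33·0.137803 = -0.196182
t=0.660000, u=-0.196182: f=0.085825 → u ← -0.196182 + 0.33·0.085825 = -0.167860
t=0.990000, u=-0.167860: f=0.045877 → u ← -0.167860 + 0.33·0.045877 = -0.152720
t=1.320000, u=-0.152720: f=0.014078 → u ← -0.152720 + 0.33·0.014078 = -0.148075
u(1.65) ≈ -0.1481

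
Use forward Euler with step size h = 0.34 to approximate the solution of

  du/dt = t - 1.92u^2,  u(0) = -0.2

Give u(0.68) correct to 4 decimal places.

Euler: u_{n+1} = u_n + h·f(t_n, u_n).
t=0.000000, u=-0.200000: f=-0.076800 → u ← -0.200000 + 0.34·(-0.076800) = -0.226112
t=0.340000, u=-0.226112: f=0.241837 → u ← -0.226112 + 0.34·0.241837 = -0.143887
u(0.68) ≈ -0.1439

-0.1439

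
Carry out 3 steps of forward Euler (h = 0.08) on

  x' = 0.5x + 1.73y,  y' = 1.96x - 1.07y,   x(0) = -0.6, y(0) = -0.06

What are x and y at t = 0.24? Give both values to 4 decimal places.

-0.7379, -0.3215

Euler on (x,y): x_{n+1} = x_n + h·x', y_{n+1} = y_n + h·y'.
0.000000: (-0.600000, -0.060000); f=(-0.403800, -1.111800) → (-0.632304, -0.148944)
0.080000: (-0.632304, -0.148944); f=(-0.573825, -1.079946) → (-0.678210, -0.235340)
0.160000: (-0.678210, -0.235340); f=(-0.746243, -1.077478) → (-0.737909, -0.321538)
(x(0.24), y(0.24)) ≈ (-0.7379, -0.3215)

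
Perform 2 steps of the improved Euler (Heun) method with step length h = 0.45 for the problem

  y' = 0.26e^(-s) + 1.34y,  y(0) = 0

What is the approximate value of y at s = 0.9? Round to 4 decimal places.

0.3175

Heun: k1 = f(s_n, y_n); k2 = f(s_n + h, y_n + h·k1); y_{n+1} = y_n + (h/2)·(k1 + k2).
s=0.000000, y=0.000000:
  k1 = f(0.000000, 0.000000) = 0.260000
  k2 = f(0.450000, 0.117000) = 0.322563
  y ← 0.000000 + (0.45/2)·(0.260000 + 0.322563) = 0.131077
s=0.450000, y=0.131077:
  k1 = f(0.450000, 0.131077) = 0.341426
  k2 = f(0.900000, 0.284719) = 0.487231
  y ← 0.131077 + (0.45/2)·(0.341426 + 0.487231) = 0.317525
y(0.9) ≈ 0.3175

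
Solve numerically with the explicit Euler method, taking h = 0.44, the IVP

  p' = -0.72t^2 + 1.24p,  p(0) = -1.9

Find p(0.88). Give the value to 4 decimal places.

-4.6002

Euler: p_{n+1} = p_n + h·f(t_n, p_n).
t=0.000000, p=-1.900000: f=-2.356000 → p ← -1.900000 + 0.44·(-2.356000) = -2.936640
t=0.440000, p=-2.936640: f=-3.780826 → p ← -2.936640 + 0.44·(-3.780826) = -4.600203
p(0.88) ≈ -4.6002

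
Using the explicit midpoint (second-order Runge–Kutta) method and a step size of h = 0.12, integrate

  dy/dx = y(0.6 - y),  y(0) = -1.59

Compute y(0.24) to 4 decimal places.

Midpoint: k1 = f(x_n, y_n); k2 = f(x_n + h/2, y_n + (h/2)·k1); y_{n+1} = y_n + h·k2.
x=0.000000, y=-1.590000:
  k1 = f(0.000000, -1.590000) = -3.482100
  k2 = f(0.060000, -1.798926) = -4.315490
  y ← -1.590000 + 0.12·(-4.315490) = -2.107859
x=0.120000, y=-2.107859:
  k1 = f(0.120000, -2.107859) = -5.707784
  k2 = f(0.180000, -2.450326) = -7.474293
  y ← -2.107859 + 0.12·(-7.474293) = -3.004774
y(0.24) ≈ -3.0048

-3.0048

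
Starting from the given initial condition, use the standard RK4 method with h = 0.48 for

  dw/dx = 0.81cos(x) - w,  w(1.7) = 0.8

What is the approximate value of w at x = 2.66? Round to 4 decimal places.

0.0013

RK4: k1 = f(x_n, w_n); k2 = f(x_n + h/2, w_n + (h/2)·k1); k3 = f(x_n + h/2, w_n + (h/2)·k2); k4 = f(x_n + h, w_n + h·k3); w_{n+1} = w_n + (h/6)·(k1 + 2k2 + 2k3 + k4).
x=1.700000, w=0.800000:
  k1 = f(1.700000, 0.800000) = -0.904364
  k2 = f(1.940000, 0.582953) = -0.875260
  k3 = f(1.940000, 0.589938) = -0.882245
  k4 = f(2.180000, 0.376523) = -0.840016
  w ← 0.800000 + (0.48/6)·(k1 + 2k2 + 2k3 + k4) = 0.379249
x=2.180000, w=0.379249:
  k1 = f(2.180000, 0.379249) = -0.842743
  k2 = f(2.420000, 0.176991) = -0.785102
  k3 = f(2.420000, 0.190824) = -0.798936
  k4 = f(2.660000, -0.004240) = -0.713629
  w ← 0.379249 + (0.48/6)·(k1 + 2k2 + 2k3 + k4) = 0.001293
w(2.66) ≈ 0.0013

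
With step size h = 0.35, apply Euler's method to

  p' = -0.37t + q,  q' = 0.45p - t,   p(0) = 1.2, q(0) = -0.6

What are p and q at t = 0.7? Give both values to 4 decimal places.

0.8008, -0.3776

Euler on (p,q): p_{n+1} = p_n + h·p', q_{n+1} = q_n + h·q'.
0.000000: (1.200000, -0.600000); f=(-0.600000, 0.540000) → (0.990000, -0.411000)
0.350000: (0.990000, -0.411000); f=(-0.540500, 0.095500) → (0.800825, -0.377575)
(p(0.7), q(0.7)) ≈ (0.8008, -0.3776)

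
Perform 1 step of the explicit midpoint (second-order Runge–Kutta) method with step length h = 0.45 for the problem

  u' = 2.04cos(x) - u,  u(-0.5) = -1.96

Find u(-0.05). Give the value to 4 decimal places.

Midpoint: k1 = f(x_n, u_n); k2 = f(x_n + h/2, u_n + (h/2)·k1); u_{n+1} = u_n + h·k2.
x=-0.500000, u=-1.960000:
  k1 = f(-0.500000, -1.960000) = 3.750268
  k2 = f(-0.275000, -1.116190) = 3.079537
  u ← -1.960000 + 0.45·3.079537 = -0.574208
u(-0.05) ≈ -0.5742

-0.5742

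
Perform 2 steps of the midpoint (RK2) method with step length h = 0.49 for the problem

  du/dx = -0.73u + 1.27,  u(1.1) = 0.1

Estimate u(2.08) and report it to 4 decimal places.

0.9218

Midpoint: k1 = f(x_n, u_n); k2 = f(x_n + h/2, u_n + (h/2)·k1); u_{n+1} = u_n + h·k2.
x=1.100000, u=0.100000:
  k1 = f(1.100000, 0.100000) = 1.197000
  k2 = f(1.345000, 0.393265) = 0.982917
  u ← 0.100000 + 0.49·0.982917 = 0.581629
x=1.590000, u=0.581629:
  k1 = f(1.590000, 0.581629) = 0.845411
  k2 = f(1.835000, 0.788755) = 0.694209
  u ← 0.581629 + 0.49·0.694209 = 0.921792
u(2.08) ≈ 0.9218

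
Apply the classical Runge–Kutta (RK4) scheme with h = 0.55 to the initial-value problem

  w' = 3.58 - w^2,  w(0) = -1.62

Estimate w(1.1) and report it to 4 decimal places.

1.2206

RK4: k1 = f(t_n, w_n); k2 = f(t_n + h/2, w_n + (h/2)·k1); k3 = f(t_n + h/2, w_n + (h/2)·k2); k4 = f(t_n + h, w_n + h·k3); w_{n+1} = w_n + (h/6)·(k1 + 2k2 + 2k3 + k4).
t=0.000000, w=-1.620000:
  k1 = f(0.000000, -1.620000) = 0.955600
  k2 = f(0.275000, -1.357210) = 1.737981
  k3 = f(0.275000, -1.142055) = 2.275710
  k4 = f(0.550000, -0.368360) = 3.444311
  w ← -1.620000 + (0.55/6)·(k1 + 2k2 + 2k3 + k4) = -0.480831
t=0.550000, w=-0.480831:
  k1 = f(0.550000, -0.480831) = 3.348801
  k2 = f(0.825000, 0.440089) = 3.386322
  k3 = f(0.825000, 0.450407) = 3.377134
  k4 = f(1.100000, 1.376592) = 1.684995
  w ← -0.480831 + (0.55/6)·(k1 + 2k2 + 2k3 + k4) = 1.220567
w(1.1) ≈ 1.2206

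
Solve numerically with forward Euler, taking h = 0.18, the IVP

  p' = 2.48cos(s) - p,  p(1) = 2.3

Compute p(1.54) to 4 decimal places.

1.6632

Euler: p_{n+1} = p_n + h·f(s_n, p_n).
s=1.000000, p=2.300000: f=-0.960050 → p ← 2.300000 + 0.18·(-0.960050) = 2.127191
s=1.180000, p=2.127191: f=-1.182497 → p ← 2.127191 + 0.18·(-1.182497) = 1.914341
s=1.360000, p=1.914341: f=-1.395430 → p ← 1.914341 + 0.18·(-1.395430) = 1.663164
p(1.54) ≈ 1.6632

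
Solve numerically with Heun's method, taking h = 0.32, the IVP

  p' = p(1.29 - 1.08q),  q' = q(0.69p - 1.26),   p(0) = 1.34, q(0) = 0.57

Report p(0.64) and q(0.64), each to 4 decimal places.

Heun on (p,q): k1 = f(t_n, state_n); k2 = f(t_n + h, state_n + h·k1); state_{n+1} = state_n + (h/2)·(k1 + k2).
0.000000: (1.340000, 0.570000)
  k1 = (0.903696, -0.191178)
  predictor → (1.629183, 0.508823)
  k2 = (1.206363, -0.069131)
  → (1.677609, 0.528351)
0.320000: (1.677609, 0.528351)
  k1 = (1.206841, -0.054129)
  predictor → (2.063798, 0.511029)
  k2 = (1.523266, 0.083820)
  → (2.114426, 0.533101)
(p(0.64), q(0.64)) ≈ (2.1144, 0.5331)

2.1144, 0.5331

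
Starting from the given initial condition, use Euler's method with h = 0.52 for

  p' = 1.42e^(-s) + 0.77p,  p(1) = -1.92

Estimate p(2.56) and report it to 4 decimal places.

-4.4181

Euler: p_{n+1} = p_n + h·f(s_n, p_n).
s=1.000000, p=-1.920000: f=-0.956011 → p ← -1.920000 + 0.52·(-0.956011) = -2.417126
s=1.520000, p=-2.417126: f=-1.550616 → p ← -2.417126 + 0.52·(-1.550616) = -3.223446
s=2.040000, p=-3.223446: f=-2.297413 → p ← -3.223446 + 0.52·(-2.297413) = -4.418101
p(2.56) ≈ -4.4181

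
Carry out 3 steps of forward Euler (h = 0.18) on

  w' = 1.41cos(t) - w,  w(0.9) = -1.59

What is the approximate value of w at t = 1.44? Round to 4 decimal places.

Euler: w_{n+1} = w_n + h·f(t_n, w_n).
t=0.900000, w=-1.590000: f=2.466470 → w ← -1.590000 + 0.18·2.466470 = -1.146035
t=1.080000, w=-1.146035: f=1.810608 → w ← -1.146035 + 0.18·1.810608 = -0.820126
t=1.260000, w=-0.820126: f=1.251328 → w ← -0.820126 + 0.18·1.251328 = -0.594887
w(1.44) ≈ -0.5949

-0.5949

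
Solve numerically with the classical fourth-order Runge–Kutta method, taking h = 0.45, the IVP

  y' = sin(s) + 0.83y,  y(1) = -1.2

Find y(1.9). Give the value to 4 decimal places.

RK4: k1 = f(s_n, y_n); k2 = f(s_n + h/2, y_n + (h/2)·k1); k3 = f(s_n + h/2, y_n + (h/2)·k2); k4 = f(s_n + h, y_n + h·k3); y_{n+1} = y_n + (h/6)·(k1 + 2k2 + 2k3 + k4).
s=1.000000, y=-1.200000:
  k1 = f(1.000000, -1.200000) = -0.154529
  k2 = f(1.225000, -1.234769) = -0.084052
  k3 = f(1.225000, -1.218912) = -0.070891
  k4 = f(1.450000, -1.231901) = -0.029765
  y ← -1.200000 + (0.45/6)·(k1 + 2k2 + 2k3 + k4) = -1.237064
s=1.450000, y=-1.237064:
  k1 = f(1.450000, -1.237064) = -0.034050
  k2 = f(1.675000, -1.244725) = -0.038546
  k3 = f(1.675000, -1.245736) = -0.039385
  k4 = f(1.900000, -1.254787) = -0.095173
  y ← -1.237064 + (0.45/6)·(k1 + 2k2 + 2k3 + k4) = -1.258445
y(1.9) ≈ -1.2584

-1.2584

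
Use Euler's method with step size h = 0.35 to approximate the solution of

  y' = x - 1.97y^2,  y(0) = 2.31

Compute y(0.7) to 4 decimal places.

-2.5394

Euler: y_{n+1} = y_n + h·f(x_n, y_n).
x=0.000000, y=2.310000: f=-10.512117 → y ← 2.310000 + 0.35·(-10.512117) = -1.369241
x=0.350000, y=-1.369241: f=-3.343397 → y ← -1.369241 + 0.35·(-3.343397) = -2.539430
y(0.7) ≈ -2.5394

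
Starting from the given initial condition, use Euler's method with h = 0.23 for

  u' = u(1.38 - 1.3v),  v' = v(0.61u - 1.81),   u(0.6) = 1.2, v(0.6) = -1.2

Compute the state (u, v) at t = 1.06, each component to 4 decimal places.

Euler on (u,v): u_{n+1} = u_n + h·u', v_{n+1} = v_n + h·v'.
0.600000: (1.200000, -1.200000); f=(3.528000, 1.293600) → (2.011440, -0.902472)
0.830000: (2.011440, -0.902472); f=(5.135636, 0.526161) → (3.192636, -0.781455)
(u(1.06), v(1.06)) ≈ (3.1926, -0.7815)

3.1926, -0.7815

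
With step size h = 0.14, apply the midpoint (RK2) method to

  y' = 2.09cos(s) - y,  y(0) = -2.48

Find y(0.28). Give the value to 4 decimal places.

-1.3743

Midpoint: k1 = f(s_n, y_n); k2 = f(s_n + h/2, y_n + (h/2)·k1); y_{n+1} = y_n + h·k2.
s=0.000000, y=-2.480000:
  k1 = f(0.000000, -2.480000) = 4.570000
  k2 = f(0.070000, -2.160100) = 4.244982
  y ← -2.480000 + 0.14·4.244982 = -1.885703
s=0.140000, y=-1.885703:
  k1 = f(0.140000, -1.885703) = 3.955254
  k2 = f(0.210000, -1.608835) = 3.652919
  y ← -1.885703 + 0.14·3.652919 = -1.374294
y(0.28) ≈ -1.3743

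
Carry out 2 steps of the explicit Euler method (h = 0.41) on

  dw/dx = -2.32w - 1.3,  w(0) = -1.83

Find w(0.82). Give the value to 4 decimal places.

Euler: w_{n+1} = w_n + h·f(x_n, w_n).
x=0.000000, w=-1.830000: f=2.945600 → w ← -1.830000 + 0.41·2.945600 = -0.622304
x=0.410000, w=-0.622304: f=0.143745 → w ← -0.622304 + 0.41·0.143745 = -0.563368
w(0.82) ≈ -0.5634

-0.5634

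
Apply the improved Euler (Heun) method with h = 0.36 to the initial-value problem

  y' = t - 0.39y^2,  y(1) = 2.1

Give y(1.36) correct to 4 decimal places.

Heun: k1 = f(t_n, y_n); k2 = f(t_n + h, y_n + h·k1); y_{n+1} = y_n + (h/2)·(k1 + k2).
t=1.000000, y=2.100000:
  k1 = f(1.000000, 2.100000) = -0.719900
  k2 = f(1.360000, 1.840836) = 0.038416
  y ← 2.100000 + (0.36/2)·(-0.719900 + 0.038416) = 1.977333
y(1.36) ≈ 1.9773

1.9773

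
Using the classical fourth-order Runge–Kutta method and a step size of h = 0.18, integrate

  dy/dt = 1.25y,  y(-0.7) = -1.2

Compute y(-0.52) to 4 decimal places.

RK4: k1 = f(t_n, y_n); k2 = f(t_n + h/2, y_n + (h/2)·k1); k3 = f(t_n + h/2, y_n + (h/2)·k2); k4 = f(t_n + h, y_n + h·k3); y_{n+1} = y_n + (h/6)·(k1 + 2k2 + 2k3 + k4).
t=-0.700000, y=-1.200000:
  k1 = f(-0.700000, -1.200000) = -1.500000
  k2 = f(-0.610000, -1.335000) = -1.668750
  k3 = f(-0.610000, -1.350187) = -1.687734
  k4 = f(-0.520000, -1.503792) = -1.879740
  y ← -1.200000 + (0.18/6)·(k1 + 2k2 + 2k3 + k4) = -1.502781
y(-0.52) ≈ -1.5028

-1.5028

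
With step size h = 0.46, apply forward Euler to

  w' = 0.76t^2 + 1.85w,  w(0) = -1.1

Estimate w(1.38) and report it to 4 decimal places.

Euler: w_{n+1} = w_n + h·f(t_n, w_n).
t=0.000000, w=-1.100000: f=-2.035000 → w ← -1.100000 + 0.46·(-2.035000) = -2.036100
t=0.460000, w=-2.036100: f=-3.605969 → w ← -2.036100 + 0.46·(-3.605969) = -3.694846
t=0.920000, w=-3.694846: f=-6.192201 → w ← -3.694846 + 0.46·(-6.192201) = -6.543258
w(1.38) ≈ -6.5433

-6.5433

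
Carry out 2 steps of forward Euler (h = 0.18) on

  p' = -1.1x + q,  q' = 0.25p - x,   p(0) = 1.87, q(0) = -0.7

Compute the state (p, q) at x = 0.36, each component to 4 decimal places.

Euler on (p,q): p_{n+1} = p_n + h·p', q_{n+1} = q_n + h·q'.
0.000000: (1.870000, -0.700000); f=(-0.700000, 0.467500) → (1.744000, -0.615850)
0.180000: (1.744000, -0.615850); f=(-0.813850, 0.256000) → (1.597507, -0.569770)
(p(0.36), q(0.36)) ≈ (1.5975, -0.5698)

1.5975, -0.5698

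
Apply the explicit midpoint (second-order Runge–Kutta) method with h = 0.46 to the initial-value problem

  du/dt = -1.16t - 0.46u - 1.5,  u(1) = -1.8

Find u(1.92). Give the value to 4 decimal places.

Midpoint: k1 = f(t_n, u_n); k2 = f(t_n + h/2, u_n + (h/2)·k1); u_{n+1} = u_n + h·k2.
t=1.000000, u=-1.800000:
  k1 = f(1.000000, -1.800000) = -1.832000
  k2 = f(1.230000, -2.221360) = -1.904974
  u ← -1.800000 + 0.46·(-1.904974) = -2.676288
t=1.460000, u=-2.676288:
  k1 = f(1.460000, -2.676288) = -1.962507
  k2 = f(1.690000, -3.127665) = -2.021674
  u ← -2.676288 + 0.46·(-2.021674) = -3.606258
u(1.92) ≈ -3.6063

-3.6063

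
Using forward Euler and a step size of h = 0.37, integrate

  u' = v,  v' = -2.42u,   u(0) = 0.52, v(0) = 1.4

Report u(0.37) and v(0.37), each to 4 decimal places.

Euler on (u,v): u_{n+1} = u_n + h·u', v_{n+1} = v_n + h·v'.
0.000000: (0.520000, 1.400000); f=(1.400000, -1.258400) → (1.038000, 0.934392)
(u(0.37), v(0.37)) ≈ (1.0380, 0.9344)

1.0380, 0.9344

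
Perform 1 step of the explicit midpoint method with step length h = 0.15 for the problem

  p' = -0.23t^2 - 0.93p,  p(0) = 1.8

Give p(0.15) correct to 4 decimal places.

Midpoint: k1 = f(t_n, p_n); k2 = f(t_n + h/2, p_n + (h/2)·k1); p_{n+1} = p_n + h·k2.
t=0.000000, p=1.800000:
  k1 = f(0.000000, 1.800000) = -1.674000
  k2 = f(0.075000, 1.674450) = -1.558532
  p ← 1.800000 + 0.15·(-1.558532) = 1.566220
p(0.15) ≈ 1.5662

1.5662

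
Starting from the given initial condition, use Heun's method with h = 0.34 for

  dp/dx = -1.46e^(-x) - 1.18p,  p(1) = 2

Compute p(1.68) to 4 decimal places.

0.7564

Heun: k1 = f(x_n, p_n); k2 = f(x_n + h, p_n + h·k1); p_{n+1} = p_n + (h/2)·(k1 + k2).
x=1.000000, p=2.000000:
  k1 = f(1.000000, 2.000000) = -2.897104
  k2 = f(1.340000, 1.014985) = -1.579977
  p ← 2.000000 + (0.34/2)·(-2.897104 + (-1.579977)) = 1.238896
x=1.340000, p=1.238896:
  k1 = f(1.340000, 1.238896) = -1.844192
  k2 = f(1.680000, 0.611871) = -0.994114
  p ← 1.238896 + (0.34/2)·(-1.844192 + (-0.994114)) = 0.756384
p(1.68) ≈ 0.7564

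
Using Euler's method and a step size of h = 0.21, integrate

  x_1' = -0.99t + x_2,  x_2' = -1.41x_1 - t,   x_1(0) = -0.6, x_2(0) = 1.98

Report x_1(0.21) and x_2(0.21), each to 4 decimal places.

Euler on (x_1,x_2): x_1_{n+1} = x_1_n + h·x_1', x_2_{n+1} = x_2_n + h·x_2'.
0.000000: (-0.600000, 1.980000); f=(1.980000, 0.846000) → (-0.184200, 2.157660)
(x_1(0.21), x_2(0.21)) ≈ (-0.1842, 2.1577)

-0.1842, 2.1577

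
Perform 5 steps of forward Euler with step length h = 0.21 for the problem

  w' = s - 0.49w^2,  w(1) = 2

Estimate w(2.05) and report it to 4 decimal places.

1.8237

Euler: w_{n+1} = w_n + h·f(s_n, w_n).
s=1.000000, w=2.000000: f=-0.960000 → w ← 2.000000 + 0.21·(-0.960000) = 1.798400
s=1.210000, w=1.798400: f=-0.374779 → w ← 1.798400 + 0.21·(-0.374779) = 1.719696
s=1.420000, w=1.719696: f=-0.029104 → w ← 1.719696 + 0.21·(-0.029104) = 1.713585
s=1.630000, w=1.713585: f=0.191178 → w ← 1.713585 + 0.21·0.191178 = 1.753732
s=1.840000, w=1.753732: f=0.332968 → w ← 1.753732 + 0.21·0.332968 = 1.823655
w(2.05) ≈ 1.8237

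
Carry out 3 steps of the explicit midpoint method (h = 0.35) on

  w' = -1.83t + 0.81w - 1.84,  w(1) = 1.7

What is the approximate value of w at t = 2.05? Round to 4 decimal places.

Midpoint: k1 = f(t_n, w_n); k2 = f(t_n + h/2, w_n + (h/2)·k1); w_{n+1} = w_n + h·k2.
t=1.000000, w=1.700000:
  k1 = f(1.000000, 1.700000) = -2.293000
  k2 = f(1.175000, 1.298725) = -2.938283
  w ← 1.700000 + 0.35·(-2.938283) = 0.671601
t=1.350000, w=0.671601:
  k1 = f(1.350000, 0.671601) = -3.766503
  k2 = f(1.525000, 0.012463) = -4.620655
  w ← 0.671601 + 0.35·(-4.620655) = -0.945628
t=1.700000, w=-0.945628:
  k1 = f(1.700000, -0.945628) = -5.716959
  k2 = f(1.875000, -1.946096) = -6.847588
  w ← -0.945628 + 0.35·(-6.847588) = -3.342284
w(2.05) ≈ -3.3423

-3.3423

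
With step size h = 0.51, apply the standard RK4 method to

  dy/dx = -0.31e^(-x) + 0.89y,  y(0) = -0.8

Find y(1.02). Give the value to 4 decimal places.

RK4: k1 = f(x_n, y_n); k2 = f(x_n + h/2, y_n + (h/2)·k1); k3 = f(x_n + h/2, y_n + (h/2)·k2); k4 = f(x_n + h, y_n + h·k3); y_{n+1} = y_n + (h/6)·(k1 + 2k2 + 2k3 + k4).
x=0.000000, y=-0.800000:
  k1 = f(0.000000, -0.800000) = -1.022000
  k2 = f(0.255000, -1.060610) = -1.184167
  k3 = f(0.255000, -1.101963) = -1.220971
  k4 = f(0.510000, -1.422695) = -1.452352
  y ← -0.800000 + (0.51/6)·(k1 + 2k2 + 2k3 + k4) = -1.419193
x=0.510000, y=-1.419193:
  k1 = f(0.510000, -1.419193) = -1.449236
  k2 = f(0.765000, -1.788748) = -1.736240
  k3 = f(0.765000, -1.861934) = -1.801375
  k4 = f(1.020000, -2.337895) = -2.192511
  y ← -1.419193 + (0.51/6)·(k1 + 2k2 + 2k3 + k4) = -2.330136
y(1.02) ≈ -2.3301

-2.3301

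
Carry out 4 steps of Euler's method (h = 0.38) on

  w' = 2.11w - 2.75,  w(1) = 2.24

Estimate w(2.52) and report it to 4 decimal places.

Euler: w_{n+1} = w_n + h·f(s_n, w_n).
s=1.000000, w=2.240000: f=1.976400 → w ← 2.240000 + 0.38·1.976400 = 2.991032
s=1.380000, w=2.991032: f=3.561078 → w ← 2.991032 + 0.38·3.561078 = 4.344241
s=1.760000, w=4.344241: f=6.416349 → w ← 4.344241 + 0.38·6.416349 = 6.782454
s=2.140000, w=6.782454: f=11.560978 → w ← 6.782454 + 0.38·11.560978 = 11.175626
w(2.52) ≈ 11.1756

11.1756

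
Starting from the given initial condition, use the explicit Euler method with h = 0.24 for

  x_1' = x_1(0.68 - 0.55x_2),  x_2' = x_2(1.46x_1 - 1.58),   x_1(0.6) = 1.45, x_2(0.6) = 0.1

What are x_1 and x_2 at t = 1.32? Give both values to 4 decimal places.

2.1929, 0.1757

Euler on (x_1,x_2): x_1_{n+1} = x_1_n + h·x_1', x_2_{n+1} = x_2_n + h·x_2'.
0.600000: (1.450000, 0.100000); f=(0.906250, 0.053700) → (1.667500, 0.112888)
0.840000: (1.667500, 0.112888); f=(1.030368, 0.096468) → (1.914788, 0.136040)
1.080000: (1.914788, 0.136040); f=(1.158787, 0.165369) → (2.192897, 0.175729)
(x_1(1.32), x_2(1.32)) ≈ (2.1929, 0.1757)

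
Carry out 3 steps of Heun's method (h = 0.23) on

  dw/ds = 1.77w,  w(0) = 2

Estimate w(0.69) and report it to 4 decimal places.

Heun: k1 = f(s_n, w_n); k2 = f(s_n + h, w_n + h·k1); w_{n+1} = w_n + (h/2)·(k1 + k2).
s=0.000000, w=2.000000:
  k1 = f(0.000000, 2.000000) = 3.540000
  k2 = f(0.230000, 2.814200) = 4.981134
  w ← 2.000000 + (0.23/2)·(3.540000 + 4.981134) = 2.979930
s=0.230000, w=2.979930:
  k1 = f(0.230000, 2.979930) = 5.274477
  k2 = f(0.460000, 4.193060) = 7.421716
  w ← 2.979930 + (0.23/2)·(5.274477 + 7.421716) = 4.439993
s=0.460000, w=4.439993:
  k1 = f(0.460000, 4.439993) = 7.858787
  k2 = f(0.690000, 6.247514) = 11.058099
  w ← 4.439993 + (0.23/2)·(7.858787 + 11.058099) = 6.615435
w(0.69) ≈ 6.6154

6.6154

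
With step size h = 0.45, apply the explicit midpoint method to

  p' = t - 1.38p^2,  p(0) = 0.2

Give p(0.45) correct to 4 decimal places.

Midpoint: k1 = f(t_n, p_n); k2 = f(t_n + h/2, p_n + (h/2)·k1); p_{n+1} = p_n + h·k2.
t=0.000000, p=0.200000:
  k1 = f(0.000000, 0.200000) = -0.055200
  k2 = f(0.225000, 0.187580) = 0.176443
  p ← 0.200000 + 0.45·0.176443 = 0.279399
p(0.45) ≈ 0.2794

0.2794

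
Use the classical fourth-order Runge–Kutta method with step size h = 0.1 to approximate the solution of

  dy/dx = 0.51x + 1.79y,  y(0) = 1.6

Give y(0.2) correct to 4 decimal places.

RK4: k1 = f(x_n, y_n); k2 = f(x_n + h/2, y_n + (h/2)·k1); k3 = f(x_n + h/2, y_n + (h/2)·k2); k4 = f(x_n + h, y_n + h·k3); y_{n+1} = y_n + (h/6)·(k1 + 2k2 + 2k3 + k4).
x=0.000000, y=1.600000:
  k1 = f(0.000000, 1.600000) = 2.864000
  k2 = f(0.050000, 1.743200) = 3.145828
  k3 = f(0.050000, 1.757291) = 3.171052
  k4 = f(0.100000, 1.917105) = 3.482618
  y ← 1.600000 + (0.1/6)·(k1 + 2k2 + 2k3 + k4) = 1.916340
x=0.100000, y=1.916340:
  k1 = f(0.100000, 1.916340) = 3.481248
  k2 = f(0.150000, 2.090402) = 3.818320
  k3 = f(0.150000, 2.107256) = 3.848488
  k4 = f(0.200000, 2.301188) = 4.221127
  y ← 1.916340 + (0.1/6)·(k1 + 2k2 + 2k3 + k4) = 2.300273
y(0.2) ≈ 2.3003

2.3003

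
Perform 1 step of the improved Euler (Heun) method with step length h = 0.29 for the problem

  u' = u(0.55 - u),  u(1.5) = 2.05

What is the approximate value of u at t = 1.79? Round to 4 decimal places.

Heun: k1 = f(t_n, u_n); k2 = f(t_n + h, u_n + h·k1); u_{n+1} = u_n + (h/2)·(k1 + k2).
t=1.500000, u=2.050000:
  k1 = f(1.500000, 2.050000) = -3.075000
  k2 = f(1.790000, 1.158250) = -0.704506
  u ← 2.050000 + (0.29/2)·(-3.075000 + (-0.704506)) = 1.501972
u(1.79) ≈ 1.5020

1.5020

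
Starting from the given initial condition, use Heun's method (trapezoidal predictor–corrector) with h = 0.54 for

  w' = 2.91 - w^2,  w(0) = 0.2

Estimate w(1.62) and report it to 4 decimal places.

Heun: k1 = f(t_n, w_n); k2 = f(t_n + h, w_n + h·k1); w_{n+1} = w_n + (h/2)·(k1 + k2).
t=0.000000, w=0.200000:
  k1 = f(0.000000, 0.200000) = 2.870000
  k2 = f(0.540000, 1.749800) = -0.151800
  w ← 0.200000 + (0.54/2)·(2.870000 + (-0.151800)) = 0.933914
t=0.540000, w=0.933914:
  k1 = f(0.540000, 0.933914) = 2.037805
  k2 = f(1.080000, 2.034329) = -1.228492
  w ← 0.933914 + (0.54/2)·(2.037805 + (-1.228492)) = 1.152428
t=1.080000, w=1.152428:
  k1 = f(1.080000, 1.152428) = 1.581909
  k2 = f(1.620000, 2.006659) = -1.116681
  w ← 1.152428 + (0.54/2)·(1.581909 + (-1.116681)) = 1.278040
w(1.62) ≈ 1.2780

1.2780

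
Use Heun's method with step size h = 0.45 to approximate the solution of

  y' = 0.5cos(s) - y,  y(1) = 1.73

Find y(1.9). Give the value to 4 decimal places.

0.7354

Heun: k1 = f(s_n, y_n); k2 = f(s_n + h, y_n + h·k1); y_{n+1} = y_n + (h/2)·(k1 + k2).
s=1.000000, y=1.730000:
  k1 = f(1.000000, 1.730000) = -1.459849
  k2 = f(1.450000, 1.073068) = -1.012817
  y ← 1.730000 + (0.45/2)·(-1.459849 + (-1.012817)) = 1.173650
s=1.450000, y=1.173650:
  k1 = f(1.450000, 1.173650) = -1.113399
  k2 = f(1.900000, 0.672621) = -0.834266
  y ← 1.173650 + (0.45/2)·(-1.113399 + (-0.834266)) = 0.735426
y(1.9) ≈ 0.7354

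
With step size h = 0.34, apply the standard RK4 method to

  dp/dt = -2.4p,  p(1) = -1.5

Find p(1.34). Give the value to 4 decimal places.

RK4: k1 = f(t_n, p_n); k2 = f(t_n + h/2, p_n + (h/2)·k1); k3 = f(t_n + h/2, p_n + (h/2)·k2); k4 = f(t_n + h, p_n + h·k3); p_{n+1} = p_n + (h/6)·(k1 + 2k2 + 2k3 + k4).
t=1.000000, p=-1.500000:
  k1 = f(1.000000, -1.500000) = 3.600000
  k2 = f(1.170000, -0.888000) = 2.131200
  k3 = f(1.170000, -1.137696) = 2.730470
  k4 = f(1.340000, -0.571640) = 1.371936
  p ← -1.500000 + (0.34/6)·(k1 + 2k2 + 2k3 + k4) = -0.667268
p(1.34) ≈ -0.6673

-0.6673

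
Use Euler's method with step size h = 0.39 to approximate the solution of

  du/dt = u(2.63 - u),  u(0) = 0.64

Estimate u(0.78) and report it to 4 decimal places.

1.7987

Euler: u_{n+1} = u_n + h·f(t_n, u_n).
t=0.000000, u=0.640000: f=1.273600 → u ← 0.640000 + 0.39·1.273600 = 1.136704
t=0.390000, u=1.136704: f=1.697436 → u ← 1.136704 + 0.39·1.697436 = 1.798704
u(0.78) ≈ 1.7987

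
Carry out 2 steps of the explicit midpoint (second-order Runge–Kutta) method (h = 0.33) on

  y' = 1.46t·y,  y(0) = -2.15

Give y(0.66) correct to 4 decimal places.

-2.9184

Midpoint: k1 = f(t_n, y_n); k2 = f(t_n + h/2, y_n + (h/2)·k1); y_{n+1} = y_n + h·k2.
t=0.000000, y=-2.150000:
  k1 = f(0.000000, -2.150000) = 0.000000
  k2 = f(0.165000, -2.150000) = -0.517935
  y ← -2.150000 + 0.33·(-0.517935) = -2.320919
t=0.330000, y=-2.320919:
  k1 = f(0.330000, -2.320919) = -1.118219
  k2 = f(0.495000, -2.505425) = -1.810670
  y ← -2.320919 + 0.33·(-1.810670) = -2.918440
y(0.66) ≈ -2.9184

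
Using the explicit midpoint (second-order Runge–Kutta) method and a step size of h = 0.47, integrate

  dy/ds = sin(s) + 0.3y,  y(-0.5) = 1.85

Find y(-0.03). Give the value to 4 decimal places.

Midpoint: k1 = f(s_n, y_n); k2 = f(s_n + h/2, y_n + (h/2)·k1); y_{n+1} = y_n + h·k2.
s=-0.500000, y=1.850000:
  k1 = f(-0.500000, 1.850000) = 0.075574
  k2 = f(-0.265000, 1.867760) = 0.298419
  y ← 1.850000 + 0.47·0.298419 = 1.990257
y(-0.03) ≈ 1.9903

1.9903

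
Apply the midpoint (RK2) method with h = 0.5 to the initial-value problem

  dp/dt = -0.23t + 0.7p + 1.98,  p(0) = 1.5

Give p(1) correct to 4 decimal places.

Midpoint: k1 = f(t_n, p_n); k2 = f(t_n + h/2, p_n + (h/2)·k1); p_{n+1} = p_n + h·k2.
t=0.000000, p=1.500000:
  k1 = f(0.000000, 1.500000) = 3.030000
  k2 = f(0.250000, 2.257500) = 3.502750
  p ← 1.500000 + 0.5·3.502750 = 3.251375
t=0.500000, p=3.251375:
  k1 = f(0.500000, 3.251375) = 4.140962
  k2 = f(0.750000, 4.286616) = 4.808131
  p ← 3.251375 + 0.5·4.808131 = 5.655440
p(1) ≈ 5.6554

5.6554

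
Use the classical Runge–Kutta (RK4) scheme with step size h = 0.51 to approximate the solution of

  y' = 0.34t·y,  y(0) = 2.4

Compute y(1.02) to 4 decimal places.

RK4: k1 = f(t_n, y_n); k2 = f(t_n + h/2, y_n + (h/2)·k1); k3 = f(t_n + h/2, y_n + (h/2)·k2); k4 = f(t_n + h, y_n + h·k3); y_{n+1} = y_n + (h/6)·(k1 + 2k2 + 2k3 + k4).
t=0.000000, y=2.400000:
  k1 = f(0.000000, 2.400000) = 0.000000
  k2 = f(0.255000, 2.400000) = 0.208080
  k3 = f(0.255000, 2.453060) = 0.212680
  k4 = f(0.510000, 2.508467) = 0.434968
  y ← 2.400000 + (0.51/6)·(k1 + 2k2 + 2k3 + k4) = 2.508502
t=0.510000, y=2.508502:
  k1 = f(0.510000, 2.508502) = 0.434974
  k2 = f(0.765000, 2.619420) = 0.681311
  k3 = f(0.765000, 2.682236) = 0.697650
  k4 = f(1.020000, 2.864303) = 0.993340
  y ← 2.508502 + (0.51/6)·(k1 + 2k2 + 2k3 + k4) = 2.864332
y(1.02) ≈ 2.8643

2.8643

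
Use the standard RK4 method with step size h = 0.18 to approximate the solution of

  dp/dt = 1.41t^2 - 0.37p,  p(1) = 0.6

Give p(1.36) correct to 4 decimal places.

1.1965

RK4: k1 = f(t_n, p_n); k2 = f(t_n + h/2, p_n + (h/2)·k1); k3 = f(t_n + h/2, p_n + (h/2)·k2); k4 = f(t_n + h, p_n + h·k3); p_{n+1} = p_n + (h/6)·(k1 + 2k2 + 2k3 + k4).
t=1.000000, p=0.600000:
  k1 = f(1.000000, 0.600000) = 1.188000
  k2 = f(1.090000, 0.706920) = 1.413661
  k3 = f(1.090000, 0.727229) = 1.406146
  k4 = f(1.180000, 0.853106) = 1.647635
  p ← 0.600000 + (0.18/6)·(k1 + 2k2 + 2k3 + k4) = 0.854257
t=1.180000, p=0.854257:
  k1 = f(1.180000, 0.854257) = 1.647209
  k2 = f(1.270000, 1.002506) = 1.903262
  k3 = f(1.270000, 1.025551) = 1.894735
  k4 = f(1.360000, 1.195310) = 2.165671
  p ← 0.854257 + (0.18/6)·(k1 + 2k2 + 2k3 + k4) = 1.196524
p(1.36) ≈ 1.1965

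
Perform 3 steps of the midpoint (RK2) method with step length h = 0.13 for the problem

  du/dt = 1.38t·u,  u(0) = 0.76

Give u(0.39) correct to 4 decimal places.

Midpoint: k1 = f(t_n, u_n); k2 = f(t_n + h/2, u_n + (h/2)·k1); u_{n+1} = u_n + h·k2.
t=0.000000, u=0.760000:
  k1 = f(0.000000, 0.760000) = 0.000000
  k2 = f(0.065000, 0.760000) = 0.068172
  u ← 0.760000 + 0.13·0.068172 = 0.768862
t=0.130000, u=0.768862:
  k1 = f(0.130000, 0.768862) = 0.137934
  k2 = f(0.195000, 0.777828) = 0.209314
  u ← 0.768862 + 0.13·0.209314 = 0.796073
t=0.260000, u=0.796073:
  k1 = f(0.260000, 0.796073) = 0.285631
  k2 = f(0.325000, 0.814639) = 0.365366
  u ← 0.796073 + 0.13·0.365366 = 0.843571
u(0.39) ≈ 0.8436

0.8436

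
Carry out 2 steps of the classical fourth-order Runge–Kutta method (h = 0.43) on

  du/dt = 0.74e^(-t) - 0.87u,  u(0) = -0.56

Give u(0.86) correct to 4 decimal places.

0.0198

RK4: k1 = f(t_n, u_n); k2 = f(t_n + h/2, u_n + (h/2)·k1); k3 = f(t_n + h/2, u_n + (h/2)·k2); k4 = f(t_n + h, u_n + h·k3); u_{n+1} = u_n + (h/6)·(k1 + 2k2 + 2k3 + k4).
t=0.000000, u=-0.560000:
  k1 = f(0.000000, -0.560000) = 1.227200
  k2 = f(0.215000, -0.296152) = 0.854493
  k3 = f(0.215000, -0.376284) = 0.924208
  k4 = f(0.430000, -0.162591) = 0.622831
  u ← -0.560000 + (0.43/6)·(k1 + 2k2 + 2k3 + k4) = -0.172467
t=0.430000, u=-0.172467:
  k1 = f(0.430000, -0.172467) = 0.631423
  k2 = f(0.645000, -0.036711) = 0.420189
  k3 = f(0.645000, -0.082127) = 0.459701
  k4 = f(0.860000, 0.025204) = 0.291213
  u ← -0.172467 + (0.43/6)·(k1 + 2k2 + 2k3 + k4) = 0.019772
u(0.86) ≈ 0.0198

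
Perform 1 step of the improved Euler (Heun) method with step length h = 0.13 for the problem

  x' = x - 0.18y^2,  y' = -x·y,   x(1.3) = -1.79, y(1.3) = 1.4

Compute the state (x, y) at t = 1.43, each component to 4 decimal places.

-2.0986, 1.7949

Heun on (x,y): k1 = f(t_n, state_n); k2 = f(t_n + h, state_n + h·k1); state_{n+1} = state_n + (h/2)·(k1 + k2).
1.300000: (-1.790000, 1.400000)
  k1 = (-2.142800, 2.506000)
  predictor → (-2.068564, 1.725780)
  k2 = (-2.604661, 3.569886)
  → (-2.098585, 1.794933)
(x(1.43), y(1.43)) ≈ (-2.0986, 1.7949)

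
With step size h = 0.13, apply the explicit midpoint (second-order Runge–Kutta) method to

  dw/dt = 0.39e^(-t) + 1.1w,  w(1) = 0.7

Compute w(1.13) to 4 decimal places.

Midpoint: k1 = f(t_n, w_n); k2 = f(t_n + h/2, w_n + (h/2)·k1); w_{n+1} = w_n + h·k2.
t=1.000000, w=0.700000:
  k1 = f(1.000000, 0.700000) = 0.913473
  k2 = f(1.065000, 0.759376) = 0.969757
  w ← 0.700000 + 0.13·0.969757 = 0.826068
w(1.13) ≈ 0.8261

0.8261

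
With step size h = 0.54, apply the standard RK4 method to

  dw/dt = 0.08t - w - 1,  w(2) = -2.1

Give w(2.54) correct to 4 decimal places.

RK4: k1 = f(t_n, w_n); k2 = f(t_n + h/2, w_n + (h/2)·k1); k3 = f(t_n + h/2, w_n + (h/2)·k2); k4 = f(t_n + h, w_n + h·k3); w_{n+1} = w_n + (h/6)·(k1 + 2k2 + 2k3 + k4).
t=2.000000, w=-2.100000:
  k1 = f(2.000000, -2.100000) = 1.260000
  k2 = f(2.270000, -1.759800) = 0.941400
  k3 = f(2.270000, -1.845822) = 1.027422
  k4 = f(2.540000, -1.545192) = 0.748392
  w ← -2.100000 + (0.54/6)·(k1 + 2k2 + 2k3 + k4) = -1.564857
w(2.54) ≈ -1.5649

-1.5649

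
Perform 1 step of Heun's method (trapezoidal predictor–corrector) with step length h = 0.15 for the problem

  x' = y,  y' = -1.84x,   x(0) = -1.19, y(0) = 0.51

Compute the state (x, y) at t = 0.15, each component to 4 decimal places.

-1.0889, 0.8279

Heun on (x,y): k1 = f(t_n, state_n); k2 = f(t_n + h, state_n + h·k1); state_{n+1} = state_n + (h/2)·(k1 + k2).
0.000000: (-1.190000, 0.510000)
  k1 = (0.510000, 2.189600)
  predictor → (-1.113500, 0.838440)
  k2 = (0.838440, 2.048840)
  → (-1.088867, 0.827883)
(x(0.15), y(0.15)) ≈ (-1.0889, 0.8279)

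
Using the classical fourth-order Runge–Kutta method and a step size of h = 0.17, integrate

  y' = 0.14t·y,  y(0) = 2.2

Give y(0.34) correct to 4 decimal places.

2.2179

RK4: k1 = f(t_n, y_n); k2 = f(t_n + h/2, y_n + (h/2)·k1); k3 = f(t_n + h/2, y_n + (h/2)·k2); k4 = f(t_n + h, y_n + h·k3); y_{n+1} = y_n + (h/6)·(k1 + 2k2 + 2k3 + k4).
t=0.000000, y=2.200000:
  k1 = f(0.000000, 2.200000) = 0.000000
  k2 = f(0.085000, 2.200000) = 0.026180
  k3 = f(0.085000, 2.202225) = 0.026206
  k4 = f(0.170000, 2.204455) = 0.052466
  y ← 2.200000 + (0.17/6)·(k1 + 2k2 + 2k3 + k4) = 2.204455
t=0.170000, y=2.204455:
  k1 = f(0.170000, 2.204455) = 0.052466
  k2 = f(0.255000, 2.208915) = 0.078858
  k3 = f(0.255000, 2.211158) = 0.078938
  k4 = f(0.340000, 2.217875) = 0.105571
  y ← 2.204455 + (0.17/6)·(k1 + 2k2 + 2k3 + k4) = 2.217875
y(0.34) ≈ 2.2179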